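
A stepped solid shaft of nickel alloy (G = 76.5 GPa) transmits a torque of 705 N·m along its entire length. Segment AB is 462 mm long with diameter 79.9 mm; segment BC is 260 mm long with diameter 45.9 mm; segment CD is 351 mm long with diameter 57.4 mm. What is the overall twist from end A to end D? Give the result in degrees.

0.550°

J_AB = π(0.0799)⁴/32 = 4.00×10^-6 m⁴; J_BC = π(0.0459)⁴/32 = 4.36×10^-7 m⁴; J_CD = π(0.0574)⁴/32 = 1.07×10^-6 m⁴.
θ = (T/G)·Σ L_i/J_i = (705.0/76.5×10⁹)·(0.462/4.00×10^-6 + 0.260/4.36×10^-7 + 0.351/1.07×10^-6) = 9.598×10^-3 rad.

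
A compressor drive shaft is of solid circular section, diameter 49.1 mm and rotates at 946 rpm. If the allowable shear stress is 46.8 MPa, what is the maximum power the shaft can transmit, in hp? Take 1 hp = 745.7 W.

J = πd⁴/32 = π(0.0491)⁴/32 = 5.706×10^-7 m⁴.
T_max = τ_allow·J/r = 4.68×10^7 × 5.706×10^-7 / 0.0246 = 1088 N·m.
ω = 2π·946/60 = 99.06 rad/s, so P_max = T_max·ω = 1.078×10^5 W.

145 hp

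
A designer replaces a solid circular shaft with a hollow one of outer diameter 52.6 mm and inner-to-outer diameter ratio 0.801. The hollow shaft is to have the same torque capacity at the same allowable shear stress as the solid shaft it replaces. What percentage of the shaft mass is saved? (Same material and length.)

Equal τ_max and T ⇒ the solid shaft needs d_s³ = d_o³(1−k⁴), so d_s = 52.6·(1−0.801⁴)^(1/3) = 44.08 mm.
Area ratio A_h/A_s = d_o²(1−k²)/d_s² = (1−k²)/(1−k⁴)^(2/3) = 0.5104.
Mass saving = 1 − 0.5104 = 49.0 %.

49.0 %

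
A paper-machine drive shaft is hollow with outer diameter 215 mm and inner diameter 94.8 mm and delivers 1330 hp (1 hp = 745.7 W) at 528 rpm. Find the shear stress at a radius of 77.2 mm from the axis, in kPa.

6860 kPa

ω = 2π·528/60 = 55.29 rad/s, so T = P/ω = 1330×745.7 / 55.29 = 17940 N·m.
J = π(d_o⁴ − d_i⁴)/32 = π(0.215⁴ − 0.0948⁴)/32 = 2.018×10^-4 m⁴.
Shear stress varies linearly with radius: τ = T·r/J = 17940 × 0.0772 / 2.018×10^-4 = 6.860×10^6 Pa.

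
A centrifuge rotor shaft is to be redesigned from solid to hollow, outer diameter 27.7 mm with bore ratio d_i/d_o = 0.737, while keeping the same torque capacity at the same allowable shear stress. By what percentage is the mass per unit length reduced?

42.3 %

Equal τ_max and T ⇒ the solid shaft needs d_s³ = d_o³(1−k⁴), so d_s = 27.7·(1−0.737⁴)^(1/3) = 24.65 mm.
Area ratio A_h/A_s = d_o²(1−k²)/d_s² = (1−k²)/(1−k⁴)^(2/3) = 0.5767.
Mass saving = 1 − 0.5767 = 42.3 %.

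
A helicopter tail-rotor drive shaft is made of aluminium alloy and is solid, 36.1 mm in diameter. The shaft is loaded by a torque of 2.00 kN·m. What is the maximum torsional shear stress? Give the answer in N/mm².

217 N/mm²

J = πd⁴/32 = π(0.0361)⁴/32 = 1.667×10^-7 m⁴.
τ_max = T·r/J = 2000 × 0.0181 / 1.667×10^-7 = 2.165×10^8 Pa.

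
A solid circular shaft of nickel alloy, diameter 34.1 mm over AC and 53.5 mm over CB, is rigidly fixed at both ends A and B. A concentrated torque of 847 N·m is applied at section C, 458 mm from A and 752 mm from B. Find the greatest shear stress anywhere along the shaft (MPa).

Compatibility: T_A·a/J_AC = T_B·b/J_CB with T_A + T_B = T₀.
J_AC = 1.33×10^-7 m⁴, J_CB = 8.04×10^-7 m⁴, so T_A = T₀·(J_AC/a)/((J_AC/a)+(J_CB/b)) = 180.6 N·m, T_B = 666.4 N·m.
τ in each portion: τ_AC = 2.32×10^7 Pa, τ_CB = 2.22×10^7 Pa; maximum is in AC.
τ_max = T_AC·r/J = 180.6·0.0170/1.33×10^-7 = 2.320×10^7 Pa.

23.2 MPa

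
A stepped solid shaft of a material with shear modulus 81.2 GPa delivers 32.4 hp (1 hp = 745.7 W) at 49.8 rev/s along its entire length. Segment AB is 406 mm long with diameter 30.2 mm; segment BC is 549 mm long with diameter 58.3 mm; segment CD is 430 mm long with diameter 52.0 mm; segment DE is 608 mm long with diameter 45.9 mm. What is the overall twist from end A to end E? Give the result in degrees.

0.406°

ω = 2π·49.8 = 312.9 rad/s, so T = P/ω = 32.4×745.7 / 312.9 = 77.21 N·m.
J_AB = π(0.0302)⁴/32 = 8.17×10^-8 m⁴; J_BC = π(0.0583)⁴/32 = 1.13×10^-6 m⁴; J_CD = π(0.0520)⁴/32 = 7.18×10^-7 m⁴; J_DE = π(0.0459)⁴/32 = 4.36×10^-7 m⁴.
θ = (T/G)·Σ L_i/J_i = (77.21/81.2×10⁹)·(0.406/8.17×10^-8 + 0.549/1.13×10^-6 + 0.430/7.18×10^-7 + 0.608/4.36×10^-7) = 7.084×10^-3 rad.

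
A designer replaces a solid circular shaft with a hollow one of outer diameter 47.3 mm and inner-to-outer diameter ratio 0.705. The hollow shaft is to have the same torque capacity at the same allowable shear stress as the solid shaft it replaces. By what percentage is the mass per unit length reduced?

39.2 %

Equal τ_max and T ⇒ the solid shaft needs d_s³ = d_o³(1−k⁴), so d_s = 47.3·(1−0.705⁴)^(1/3) = 43.03 mm.
Area ratio A_h/A_s = d_o²(1−k²)/d_s² = (1−k²)/(1−k⁴)^(2/3) = 0.6077.
Mass saving = 1 − 0.6077 = 39.2 %.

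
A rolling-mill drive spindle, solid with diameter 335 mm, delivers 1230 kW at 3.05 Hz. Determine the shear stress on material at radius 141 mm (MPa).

7.32 MPa

ω = 2π·3.05 = 19.16 rad/s, so T = P/ω = 1230×10³ / 19.16 = 64180 N·m.
J = πd⁴/32 = π(0.335)⁴/32 = 1.236×10^-3 m⁴.
Shear stress varies linearly with radius: τ = T·r/J = 64180 × 0.141 / 1.236×10^-3 = 7.319×10^6 Pa.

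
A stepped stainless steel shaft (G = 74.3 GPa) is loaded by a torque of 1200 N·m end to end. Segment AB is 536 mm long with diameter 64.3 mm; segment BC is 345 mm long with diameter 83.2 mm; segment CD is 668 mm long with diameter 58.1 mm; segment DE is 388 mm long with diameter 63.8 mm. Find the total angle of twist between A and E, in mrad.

19.8 mrad

J_AB = π(0.0643)⁴/32 = 1.68×10^-6 m⁴; J_BC = π(0.0832)⁴/32 = 4.70×10^-6 m⁴; J_CD = π(0.0581)⁴/32 = 1.12×10^-6 m⁴; J_DE = π(0.0638)⁴/32 = 1.63×10^-6 m⁴.
θ = (T/G)·Σ L_i/J_i = (1200/74.3×10⁹)·(0.536/1.68×10^-6 + 0.345/4.70×10^-6 + 0.668/1.12×10^-6 + 0.388/1.63×10^-6) = 0.01984 rad.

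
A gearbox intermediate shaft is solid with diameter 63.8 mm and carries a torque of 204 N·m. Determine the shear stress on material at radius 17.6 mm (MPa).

2.21 MPa

J = πd⁴/32 = π(0.0638)⁴/32 = 1.627×10^-6 m⁴.
Shear stress varies linearly with radius: τ = T·r/J = 204.0 × 0.0176 / 1.627×10^-6 = 2.207×10^6 Pa.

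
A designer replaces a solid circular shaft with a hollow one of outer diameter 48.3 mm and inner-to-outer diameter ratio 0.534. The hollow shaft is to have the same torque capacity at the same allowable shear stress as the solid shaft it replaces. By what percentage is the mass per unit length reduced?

Equal τ_max and T ⇒ the solid shaft needs d_s³ = d_o³(1−k⁴), so d_s = 48.3·(1−0.534⁴)^(1/3) = 46.95 mm.
Area ratio A_h/A_s = d_o²(1−k²)/d_s² = (1−k²)/(1−k⁴)^(2/3) = 0.7564.
Mass saving = 1 − 0.7564 = 24.4 %.

24.4 %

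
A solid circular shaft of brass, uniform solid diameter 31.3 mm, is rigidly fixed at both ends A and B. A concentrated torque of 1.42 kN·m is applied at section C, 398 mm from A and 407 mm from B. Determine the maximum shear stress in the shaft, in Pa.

With uniform GJ and both ends fixed, compatibility θ_AC = θ_CB gives T_A·a = T_B·b, together with T_A + T_B = T₀.
T_A = T₀·b/(a+b) = 1420·407/805.0 = 717.9 N·m; T_B = 702.1 N·m.
τ in each portion: τ_AC = 1.19×10^8 Pa, τ_CB = 1.17×10^8 Pa; maximum is in AC.
τ_max = T_AC·r/J = 717.9·0.0157/9.42×10^-8 = 1.192×10^8 Pa.

1.19e8 Pa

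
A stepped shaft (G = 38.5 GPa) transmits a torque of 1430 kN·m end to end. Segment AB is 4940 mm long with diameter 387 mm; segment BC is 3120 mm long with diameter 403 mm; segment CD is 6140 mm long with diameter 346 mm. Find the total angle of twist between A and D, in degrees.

16.6°

J_AB = π(0.387)⁴/32 = 2.20×10^-3 m⁴; J_BC = π(0.403)⁴/32 = 2.59×10^-3 m⁴; J_CD = π(0.346)⁴/32 = 1.41×10^-3 m⁴.
θ = (T/G)·Σ L_i/J_i = (1.430e6/38.5×10⁹)·(4.94/2.20×10^-3 + 3.12/2.59×10^-3 + 6.14/1.41×10^-3) = 0.2902 rad.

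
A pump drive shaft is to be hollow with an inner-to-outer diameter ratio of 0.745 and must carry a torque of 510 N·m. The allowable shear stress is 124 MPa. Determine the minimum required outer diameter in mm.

For a hollow shaft with d_i/d_o = 0.745: τ_max = 16T/(π d_o³ (1−k⁴)), so d_o = [16T/(π τ_allow (1−k⁴))]^(1/3) = [16·510.0/(π·1.24×10^8·0.6919)]^(1/3) = 0.03117 m.

31.2 mm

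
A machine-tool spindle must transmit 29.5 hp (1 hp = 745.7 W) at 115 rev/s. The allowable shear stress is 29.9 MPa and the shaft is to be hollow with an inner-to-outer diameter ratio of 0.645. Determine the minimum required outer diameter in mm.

ω = 2π·115 = 722.6 rad/s, so T = P/ω = 29.5×745.7 / 722.6 = 30.44 N·m.
For a hollow shaft with d_i/d_o = 0.645: τ_max = 16T/(π d_o³ (1−k⁴)), so d_o = [16T/(π τ_allow (1−k⁴))]^(1/3) = [16·30.44/(π·2.99×10^7·0.8269)]^(1/3) = 0.01844 m.

18.4 mm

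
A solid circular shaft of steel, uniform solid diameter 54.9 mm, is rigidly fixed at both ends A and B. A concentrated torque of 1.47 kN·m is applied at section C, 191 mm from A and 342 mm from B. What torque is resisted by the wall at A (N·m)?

943 N·m

With uniform GJ and both ends fixed, compatibility θ_AC = θ_CB gives T_A·a = T_B·b, together with T_A + T_B = T₀.
T_A = T₀·b/(a+b) = 1470·342/533.0 = 943.2 N·m; T_B = 526.8 N·m.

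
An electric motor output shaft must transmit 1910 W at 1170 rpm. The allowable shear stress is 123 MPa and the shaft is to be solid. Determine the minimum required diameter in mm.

ω = 2π·1170/60 = 122.5 rad/s, so T = P/ω = 1910 / 122.5 = 15.59 N·m.
For a solid shaft τ_max = 16T/(πd³), so d = (16T/(π τ_allow))^(1/3) = (16·15.59/(π·1.23×10^8))^(1/3) = 0.008642 m.

8.64 mm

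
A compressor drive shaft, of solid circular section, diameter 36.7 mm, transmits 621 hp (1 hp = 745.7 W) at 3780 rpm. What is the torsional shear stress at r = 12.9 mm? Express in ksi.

12.3 ksi

ω = 2π·3780/60 = 395.8 rad/s, so T = P/ω = 621×745.7 / 395.8 = 1170 N·m.
J = πd⁴/32 = π(0.0367)⁴/32 = 1.781×10^-7 m⁴.
Shear stress varies linearly with radius: τ = T·r/J = 1170 × 0.0129 / 1.781×10^-7 = 8.473×10^7 Pa.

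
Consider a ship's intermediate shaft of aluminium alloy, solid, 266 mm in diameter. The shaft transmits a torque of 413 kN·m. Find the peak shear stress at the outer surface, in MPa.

112 MPa

J = πd⁴/32 = π(0.266)⁴/32 = 4.915×10^-4 m⁴.
τ_max = T·r/J = 413000 × 0.133 / 4.915×10^-4 = 1.118×10^8 Pa.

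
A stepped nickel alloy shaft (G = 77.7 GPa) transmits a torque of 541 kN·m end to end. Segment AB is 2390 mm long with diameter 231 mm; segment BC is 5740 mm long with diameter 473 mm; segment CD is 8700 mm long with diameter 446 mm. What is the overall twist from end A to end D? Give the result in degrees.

4.77°

J_AB = π(0.231)⁴/32 = 2.80×10^-4 m⁴; J_BC = π(0.473)⁴/32 = 4.91×10^-3 m⁴; J_CD = π(0.446)⁴/32 = 3.88×10^-3 m⁴.
θ = (T/G)·Σ L_i/J_i = (541000/77.7×10⁹)·(2.39/2.80×10^-4 + 5.74/4.91×10^-3 + 8.70/3.88×10^-3) = 0.08326 rad.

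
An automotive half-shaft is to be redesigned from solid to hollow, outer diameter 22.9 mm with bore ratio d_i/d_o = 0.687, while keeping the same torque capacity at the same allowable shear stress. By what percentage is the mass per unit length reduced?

Equal τ_max and T ⇒ the solid shaft needs d_s³ = d_o³(1−k⁴), so d_s = 22.9·(1−0.687⁴)^(1/3) = 21.05 mm.
Area ratio A_h/A_s = d_o²(1−k²)/d_s² = (1−k²)/(1−k⁴)^(2/3) = 0.6246.
Mass saving = 1 − 0.6246 = 37.5 %.

37.5 %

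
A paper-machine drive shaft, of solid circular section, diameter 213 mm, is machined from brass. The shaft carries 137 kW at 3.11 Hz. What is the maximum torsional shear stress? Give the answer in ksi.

0.536 ksi

ω = 2π·3.11 = 19.54 rad/s, so T = P/ω = 137×10³ / 19.54 = 7011 N·m.
J = πd⁴/32 = π(0.213)⁴/32 = 2.021×10^-4 m⁴.
τ_max = T·r/J = 7011 × 0.106 / 2.021×10^-4 = 3.695×10^6 Pa.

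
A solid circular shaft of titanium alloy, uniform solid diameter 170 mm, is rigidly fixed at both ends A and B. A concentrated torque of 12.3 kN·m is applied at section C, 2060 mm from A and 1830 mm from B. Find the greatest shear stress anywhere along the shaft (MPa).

With uniform GJ and both ends fixed, compatibility θ_AC = θ_CB gives T_A·a = T_B·b, together with T_A + T_B = T₀.
T_A = T₀·b/(a+b) = 12300·1830/3890 = 5786 N·m; T_B = 6514 N·m.
τ in each portion: τ_AC = 6.00×10^6 Pa, τ_CB = 6.75×10^6 Pa; maximum is in CB.
τ_max = T_CB·r/J = 6514·0.0850/8.20×10^-5 = 6.752×10^6 Pa.

6.75 MPa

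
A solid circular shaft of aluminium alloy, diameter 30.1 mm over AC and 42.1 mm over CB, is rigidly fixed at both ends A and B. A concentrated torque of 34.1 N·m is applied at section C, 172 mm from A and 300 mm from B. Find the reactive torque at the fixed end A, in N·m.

Compatibility: T_A·a/J_AC = T_B·b/J_CB with T_A + T_B = T₀.
J_AC = 8.06×10^-8 m⁴, J_CB = 3.08×10^-7 m⁴, so T_A = T₀·(J_AC/a)/((J_AC/a)+(J_CB/b)) = 10.68 N·m, T_B = 23.42 N·m.

10.7 N·m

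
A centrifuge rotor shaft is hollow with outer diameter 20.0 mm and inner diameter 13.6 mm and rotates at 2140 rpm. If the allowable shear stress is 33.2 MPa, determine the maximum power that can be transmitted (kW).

9.19 kW

J = π(d_o⁴ − d_i⁴)/32 = π(0.0200⁴ − 0.0136⁴)/32 = 1.235×10^-8 m⁴.
T_max = τ_allow·J/r = 3.32×10^7 × 1.235×10^-8 / 0.0100 = 41.00 N·m.
ω = 2π·2140/60 = 224.1 rad/s, so P_max = T_max·ω = 9188 W.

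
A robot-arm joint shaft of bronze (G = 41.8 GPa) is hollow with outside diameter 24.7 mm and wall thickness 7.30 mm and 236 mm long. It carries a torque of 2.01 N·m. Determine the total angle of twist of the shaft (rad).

3.19e-4 rad

J = π(d_o⁴ − d_i⁴)/32 = π(0.0247⁴ − 0.0101⁴)/32 = 3.552×10^-8 m⁴.
θ = T·L/(G·J) = 2.010 × 0.236 / (41.8×10⁹ × 3.552×10^-8) = 3.195×10^-4 rad.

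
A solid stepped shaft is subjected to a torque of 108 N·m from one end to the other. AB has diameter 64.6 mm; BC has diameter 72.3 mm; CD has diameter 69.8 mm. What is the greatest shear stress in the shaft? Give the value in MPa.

Under the same torque, τ_max = 16T/(πd³) is largest where d is smallest — segment AB (d = 64.6 mm).
τ_max = 16·108.0/(π·(0.0646)³) = 2.040×10^6 Pa.

2.04 MPa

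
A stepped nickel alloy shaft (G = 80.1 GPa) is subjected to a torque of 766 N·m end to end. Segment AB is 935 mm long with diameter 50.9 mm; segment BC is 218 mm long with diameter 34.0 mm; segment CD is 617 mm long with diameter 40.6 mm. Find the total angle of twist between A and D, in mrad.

51.6 mrad

J_AB = π(0.0509)⁴/32 = 6.59×10^-7 m⁴; J_BC = π(0.0340)⁴/32 = 1.31×10^-7 m⁴; J_CD = π(0.0406)⁴/32 = 2.67×10^-7 m⁴.
θ = (T/G)·Σ L_i/J_i = (766.0/80.1×10⁹)·(0.935/6.59×10^-7 + 0.218/1.31×10^-7 + 0.617/2.67×10^-7) = 0.05158 rad.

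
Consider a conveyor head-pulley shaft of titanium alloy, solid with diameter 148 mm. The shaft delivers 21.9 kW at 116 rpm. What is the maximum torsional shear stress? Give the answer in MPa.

2.83 MPa

ω = 2π·116/60 = 12.15 rad/s, so T = P/ω = 21.9×10³ / 12.15 = 1803 N·m.
J = πd⁴/32 = π(0.148)⁴/32 = 4.710×10^-5 m⁴.
τ_max = T·r/J = 1803 × 0.0740 / 4.710×10^-5 = 2.832×10^6 Pa.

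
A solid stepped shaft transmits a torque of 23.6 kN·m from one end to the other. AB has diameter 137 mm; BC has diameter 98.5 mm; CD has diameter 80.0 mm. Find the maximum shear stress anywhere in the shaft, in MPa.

235 MPa

Under the same torque, τ_max = 16T/(πd³) is largest where d is smallest — segment CD (d = 80.0 mm).
τ_max = 16·23600/(π·(0.0800)³) = 2.348×10^8 Pa.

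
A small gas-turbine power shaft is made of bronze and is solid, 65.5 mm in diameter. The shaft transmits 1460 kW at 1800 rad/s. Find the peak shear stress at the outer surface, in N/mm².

ω = 1800 rad/s, so T = P/ω = 1460×10³ / 1800 = 811.1 N·m.
J = πd⁴/32 = π(0.0655)⁴/32 = 1.807×10^-6 m⁴.
τ_max = T·r/J = 811.1 × 0.0328 / 1.807×10^-6 = 1.470×10^7 Pa.

14.7 N/mm²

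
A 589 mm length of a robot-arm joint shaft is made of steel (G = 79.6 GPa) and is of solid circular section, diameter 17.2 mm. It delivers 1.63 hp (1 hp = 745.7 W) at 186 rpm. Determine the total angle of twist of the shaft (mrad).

53.7 mrad

ω = 2π·186/60 = 19.48 rad/s, so T = P/ω = 1.63×745.7 / 19.48 = 62.40 N·m.
J = πd⁴/32 = π(0.0172)⁴/32 = 8.592×10^-9 m⁴.
θ = T·L/(G·J) = 62.40 × 0.589 / (79.6×10⁹ × 8.592×10^-9) = 0.05374 rad.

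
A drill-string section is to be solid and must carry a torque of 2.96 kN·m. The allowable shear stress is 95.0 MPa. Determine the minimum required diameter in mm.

For a solid shaft τ_max = 16T/(πd³), so d = (16T/(π τ_allow))^(1/3) = (16·2960/(π·9.50×10^7))^(1/3) = 0.05414 m.

54.1 mm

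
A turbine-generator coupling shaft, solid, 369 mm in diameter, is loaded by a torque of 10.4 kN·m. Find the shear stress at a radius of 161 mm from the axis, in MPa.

0.920 MPa

J = πd⁴/32 = π(0.369)⁴/32 = 1.820×10^-3 m⁴.
Shear stress varies linearly with radius: τ = T·r/J = 10400 × 0.161 / 1.820×10^-3 = 9.199×10^5 Pa.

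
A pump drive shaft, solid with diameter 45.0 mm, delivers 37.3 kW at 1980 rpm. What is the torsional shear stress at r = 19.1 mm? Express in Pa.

ω = 2π·1980/60 = 207.3 rad/s, so T = P/ω = 37.3×10³ / 207.3 = 179.9 N·m.
J = πd⁴/32 = π(0.0450)⁴/32 = 4.026×10^-7 m⁴.
Shear stress varies linearly with radius: τ = T·r/J = 179.9 × 0.0191 / 4.026×10^-7 = 8.535×10^6 Pa.

8.53e6 Pa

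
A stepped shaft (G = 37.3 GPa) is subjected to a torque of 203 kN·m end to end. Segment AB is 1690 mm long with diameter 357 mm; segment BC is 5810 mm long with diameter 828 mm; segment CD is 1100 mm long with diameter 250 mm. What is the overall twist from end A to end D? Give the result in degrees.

1.26°

J_AB = π(0.357)⁴/32 = 1.59×10^-3 m⁴; J_BC = π(0.828)⁴/32 = 0.0461 m⁴; J_CD = π(0.250)⁴/32 = 3.83×10^-4 m⁴.
θ = (T/G)·Σ L_i/J_i = (203000/37.3×10⁹)·(1.69/1.59×10^-3 + 5.81/0.0461 + 1.10/3.83×10^-4) = 0.02206 rad.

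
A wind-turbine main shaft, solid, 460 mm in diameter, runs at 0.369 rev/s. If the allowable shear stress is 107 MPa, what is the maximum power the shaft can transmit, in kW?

4740 kW

J = πd⁴/32 = π(0.460)⁴/32 = 4.396×10^-3 m⁴.
T_max = τ_allow·J/r = 1.07×10^8 × 4.396×10^-3 / 0.230 = 2.045e6 N·m.
ω = 2π·0.369 = 2.318 rad/s, so P_max = T_max·ω = 4.741×10^6 W.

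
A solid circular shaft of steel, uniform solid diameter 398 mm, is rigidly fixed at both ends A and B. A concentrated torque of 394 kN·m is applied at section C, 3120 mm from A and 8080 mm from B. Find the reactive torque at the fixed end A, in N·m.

With uniform GJ and both ends fixed, compatibility θ_AC = θ_CB gives T_A·a = T_B·b, together with T_A + T_B = T₀.
T_A = T₀·b/(a+b) = 394000·8080/11200 = 284200 N·m; T_B = 109800 N·m.

284000 N·m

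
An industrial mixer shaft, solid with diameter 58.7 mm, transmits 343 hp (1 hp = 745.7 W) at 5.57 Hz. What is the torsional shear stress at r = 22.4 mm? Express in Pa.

ω = 2π·5.57 = 35.00 rad/s, so T = P/ω = 343×745.7 / 35.00 = 7308 N·m.
J = πd⁴/32 = π(0.0587)⁴/32 = 1.166×10^-6 m⁴.
Shear stress varies linearly with radius: τ = T·r/J = 7308 × 0.0224 / 1.166×10^-6 = 1.404×10^8 Pa.

1.40e8 Pa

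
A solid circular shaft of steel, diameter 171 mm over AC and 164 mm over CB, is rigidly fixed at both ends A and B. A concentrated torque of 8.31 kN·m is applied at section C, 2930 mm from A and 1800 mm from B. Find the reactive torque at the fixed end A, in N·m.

Compatibility: T_A·a/J_AC = T_B·b/J_CB with T_A + T_B = T₀.
J_AC = 8.39×10^-5 m⁴, J_CB = 7.10×10^-5 m⁴, so T_A = T₀·(J_AC/a)/((J_AC/a)+(J_CB/b)) = 3496 N·m, T_B = 4814 N·m.

3500 N·m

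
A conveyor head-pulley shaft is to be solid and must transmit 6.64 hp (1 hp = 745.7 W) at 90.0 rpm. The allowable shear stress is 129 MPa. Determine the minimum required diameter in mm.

ω = 2π·90.0/60 = 9.425 rad/s, so T = P/ω = 6.64×745.7 / 9.425 = 525.4 N·m.
For a solid shaft τ_max = 16T/(πd³), so d = (16T/(π τ_allow))^(1/3) = (16·525.4/(π·1.29×10^8))^(1/3) = 0.02748 m.

27.5 mm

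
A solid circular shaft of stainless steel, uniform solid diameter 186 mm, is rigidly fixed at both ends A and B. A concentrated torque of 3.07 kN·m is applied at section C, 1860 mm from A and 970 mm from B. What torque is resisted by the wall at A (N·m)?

1050 N·m

With uniform GJ and both ends fixed, compatibility θ_AC = θ_CB gives T_A·a = T_B·b, together with T_A + T_B = T₀.
T_A = T₀·b/(a+b) = 3070·970/2830 = 1052 N·m; T_B = 2018 N·m.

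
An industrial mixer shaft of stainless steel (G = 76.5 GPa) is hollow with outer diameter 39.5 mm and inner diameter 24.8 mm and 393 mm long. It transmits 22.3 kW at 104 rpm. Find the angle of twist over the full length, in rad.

ω = 2π·104/60 = 10.89 rad/s, so T = P/ω = 22.3×10³ / 10.89 = 2048 N·m.
J = π(d_o⁴ − d_i⁴)/32 = π(0.0395⁴ − 0.0248⁴)/32 = 2.019×10^-7 m⁴.
θ = T·L/(G·J) = 2048 × 0.393 / (76.5×10⁹ × 2.019×10^-7) = 0.05211 rad.

0.0521 rad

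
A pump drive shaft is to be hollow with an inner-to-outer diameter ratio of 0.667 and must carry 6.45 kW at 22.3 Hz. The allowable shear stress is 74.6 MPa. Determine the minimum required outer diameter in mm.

15.8 mm

ω = 2π·22.3 = 140.1 rad/s, so T = P/ω = 6.45×10³ / 140.1 = 46.03 N·m.
For a hollow shaft with d_i/d_o = 0.667: τ_max = 16T/(π d_o³ (1−k⁴)), so d_o = [16T/(π τ_allow (1−k⁴))]^(1/3) = [16·46.03/(π·7.46×10^7·0.8021)]^(1/3) = 0.01577 m.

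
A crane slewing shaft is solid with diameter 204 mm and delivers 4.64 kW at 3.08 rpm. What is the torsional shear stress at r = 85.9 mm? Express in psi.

1050 psi

ω = 2π·3.08/60 = 0.3225 rad/s, so T = P/ω = 4.64×10³ / 0.3225 = 14390 N·m.
J = πd⁴/32 = π(0.204)⁴/32 = 1.700×10^-4 m⁴.
Shear stress varies linearly with radius: τ = T·r/J = 14390 × 0.0859 / 1.700×10^-4 = 7.268×10^6 Pa.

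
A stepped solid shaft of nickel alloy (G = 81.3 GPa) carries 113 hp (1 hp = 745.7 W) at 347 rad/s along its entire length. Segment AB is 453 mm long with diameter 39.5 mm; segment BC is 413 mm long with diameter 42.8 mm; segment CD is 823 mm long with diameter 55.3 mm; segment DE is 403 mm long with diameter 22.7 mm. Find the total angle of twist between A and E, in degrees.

ω = 347 rad/s, so T = P/ω = 113×745.7 / 347.0 = 242.8 N·m.
J_AB = π(0.0395)⁴/32 = 2.39×10^-7 m⁴; J_BC = π(0.0428)⁴/32 = 3.29×10^-7 m⁴; J_CD = π(0.0553)⁴/32 = 9.18×10^-7 m⁴; J_DE = π(0.0227)⁴/32 = 2.61×10^-8 m⁴.
θ = (T/G)·Σ L_i/J_i = (242.8/81.3×10⁹)·(0.453/2.39×10^-7 + 0.413/3.29×10^-7 + 0.823/9.18×10^-7 + 0.403/2.61×10^-8) = 0.05826 rad.

3.34°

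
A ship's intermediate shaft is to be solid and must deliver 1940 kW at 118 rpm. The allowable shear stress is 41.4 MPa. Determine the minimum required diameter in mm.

ω = 2π·118/60 = 12.36 rad/s, so T = P/ω = 1940×10³ / 12.36 = 157000 N·m.
For a solid shaft τ_max = 16T/(πd³), so d = (16T/(π τ_allow))^(1/3) = (16·157000/(π·4.14×10^7))^(1/3) = 0.2683 m.

268 mm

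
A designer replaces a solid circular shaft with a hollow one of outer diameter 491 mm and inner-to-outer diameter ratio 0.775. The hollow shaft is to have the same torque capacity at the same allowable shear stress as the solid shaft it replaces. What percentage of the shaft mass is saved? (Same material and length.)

Equal τ_max and T ⇒ the solid shaft needs d_s³ = d_o³(1−k⁴), so d_s = 491·(1−0.775⁴)^(1/3) = 423.0 mm.
Area ratio A_h/A_s = d_o²(1−k²)/d_s² = (1−k²)/(1−k⁴)^(2/3) = 0.5382.
Mass saving = 1 − 0.5382 = 46.2 %.

46.2 %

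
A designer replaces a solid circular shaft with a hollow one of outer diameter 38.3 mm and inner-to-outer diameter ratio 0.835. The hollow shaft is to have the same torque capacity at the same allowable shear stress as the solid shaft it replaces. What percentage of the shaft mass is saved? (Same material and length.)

Equal τ_max and T ⇒ the solid shaft needs d_s³ = d_o³(1−k⁴), so d_s = 38.3·(1−0.835⁴)^(1/3) = 30.68 mm.
Area ratio A_h/A_s = d_o²(1−k²)/d_s² = (1−k²)/(1−k⁴)^(2/3) = 0.4719.
Mass saving = 1 − 0.4719 = 52.8 %.

52.8 %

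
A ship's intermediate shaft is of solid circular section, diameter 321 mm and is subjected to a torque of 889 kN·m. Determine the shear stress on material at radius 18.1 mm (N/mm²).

J = πd⁴/32 = π(0.321)⁴/32 = 1.042×10^-3 m⁴.
Shear stress varies linearly with radius: τ = T·r/J = 889000 × 0.0181 / 1.042×10^-3 = 1.544×10^7 Pa.

15.4 N/mm²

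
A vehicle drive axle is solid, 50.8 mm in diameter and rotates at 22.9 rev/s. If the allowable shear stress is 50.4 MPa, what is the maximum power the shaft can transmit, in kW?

187 kW

J = πd⁴/32 = π(0.0508)⁴/32 = 6.538×10^-7 m⁴.
T_max = τ_allow·J/r = 5.04×10^7 × 6.538×10^-7 / 0.0254 = 1297 N·m.
ω = 2π·22.9 = 143.9 rad/s, so P_max = T_max·ω = 1.867×10^5 W.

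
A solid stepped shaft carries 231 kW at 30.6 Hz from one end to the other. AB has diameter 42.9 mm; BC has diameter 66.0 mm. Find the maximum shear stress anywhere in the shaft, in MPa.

ω = 2π·30.6 = 192.3 rad/s, so T = P/ω = 231×10³ / 192.3 = 1201 N·m.
Under the same torque, τ_max = 16T/(πd³) is largest where d is smallest — segment AB (d = 42.9 mm).
τ_max = 16·1201/(π·(0.0429)³) = 7.750×10^7 Pa.

77.5 MPa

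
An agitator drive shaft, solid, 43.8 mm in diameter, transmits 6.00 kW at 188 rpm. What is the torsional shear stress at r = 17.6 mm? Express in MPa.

ω = 2π·188/60 = 19.69 rad/s, so T = P/ω = 6.00×10³ / 19.69 = 304.8 N·m.
J = πd⁴/32 = π(0.0438)⁴/32 = 3.613×10^-7 m⁴.
Shear stress varies linearly with radius: τ = T·r/J = 304.8 × 0.0176 / 3.613×10^-7 = 1.485×10^7 Pa.

14.8 MPa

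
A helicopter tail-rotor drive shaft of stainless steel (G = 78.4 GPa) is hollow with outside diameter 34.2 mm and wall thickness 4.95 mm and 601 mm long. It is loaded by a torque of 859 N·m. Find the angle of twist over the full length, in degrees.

J = π(d_o⁴ − d_i⁴)/32 = π(0.0342⁴ − 0.0243⁴)/32 = 1.001×10^-7 m⁴.
θ = T·L/(G·J) = 859.0 × 0.601 / (78.4×10⁹ × 1.001×10^-7) = 0.06580 rad.

3.77°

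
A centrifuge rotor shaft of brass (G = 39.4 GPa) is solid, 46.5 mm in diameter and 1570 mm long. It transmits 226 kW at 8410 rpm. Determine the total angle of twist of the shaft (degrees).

1.28°

ω = 2π·8410/60 = 880.7 rad/s, so T = P/ω = 226×10³ / 880.7 = 256.6 N·m.
J = πd⁴/32 = π(0.0465)⁴/32 = 4.590×10^-7 m⁴.
θ = T·L/(G·J) = 256.6 × 1.57 / (39.4×10⁹ × 4.590×10^-7) = 0.02228 rad.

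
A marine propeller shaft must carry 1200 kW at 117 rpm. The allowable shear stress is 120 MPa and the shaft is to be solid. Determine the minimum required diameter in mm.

161 mm

ω = 2π·117/60 = 12.25 rad/s, so T = P/ω = 1200×10³ / 12.25 = 97940 N·m.
For a solid shaft τ_max = 16T/(πd³), so d = (16T/(π τ_allow))^(1/3) = (16·97940/(π·1.20×10^8))^(1/3) = 0.1608 m.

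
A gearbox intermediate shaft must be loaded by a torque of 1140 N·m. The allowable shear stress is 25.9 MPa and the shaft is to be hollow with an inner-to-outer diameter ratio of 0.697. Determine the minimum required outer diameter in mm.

66.5 mm

For a hollow shaft with d_i/d_o = 0.697: τ_max = 16T/(π d_o³ (1−k⁴)), so d_o = [16T/(π τ_allow (1−k⁴))]^(1/3) = [16·1140/(π·2.59×10^7·0.7640)]^(1/3) = 0.06645 m.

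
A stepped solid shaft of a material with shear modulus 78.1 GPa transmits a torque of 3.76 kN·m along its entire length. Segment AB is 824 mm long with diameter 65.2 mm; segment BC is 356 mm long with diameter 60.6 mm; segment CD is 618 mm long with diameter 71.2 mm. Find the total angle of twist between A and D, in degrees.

J_AB = π(0.0652)⁴/32 = 1.77×10^-6 m⁴; J_BC = π(0.0606)⁴/32 = 1.32×10^-6 m⁴; J_CD = π(0.0712)⁴/32 = 2.52×10^-6 m⁴.
θ = (T/G)·Σ L_i/J_i = (3760/78.1×10⁹)·(0.824/1.77×10^-6 + 0.356/1.32×10^-6 + 0.618/2.52×10^-6) = 0.04710 rad.

2.70°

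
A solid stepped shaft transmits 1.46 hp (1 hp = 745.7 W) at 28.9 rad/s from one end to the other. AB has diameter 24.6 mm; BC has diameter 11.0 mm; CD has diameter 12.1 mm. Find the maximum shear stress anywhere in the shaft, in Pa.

1.44e8 Pa

ω = 28.9 rad/s, so T = P/ω = 1.46×745.7 / 28.90 = 37.67 N·m.
Under the same torque, τ_max = 16T/(πd³) is largest where d is smallest — segment BC (d = 11.0 mm).
τ_max = 16·37.67/(π·(0.0110)³) = 1.441×10^8 Pa.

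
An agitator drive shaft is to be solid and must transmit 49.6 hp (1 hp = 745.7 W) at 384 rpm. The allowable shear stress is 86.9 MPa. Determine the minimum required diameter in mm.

ω = 2π·384/60 = 40.21 rad/s, so T = P/ω = 49.6×745.7 / 40.21 = 919.8 N·m.
For a solid shaft τ_max = 16T/(πd³), so d = (16T/(π τ_allow))^(1/3) = (16·919.8/(π·8.69×10^7))^(1/3) = 0.03778 m.

37.8 mm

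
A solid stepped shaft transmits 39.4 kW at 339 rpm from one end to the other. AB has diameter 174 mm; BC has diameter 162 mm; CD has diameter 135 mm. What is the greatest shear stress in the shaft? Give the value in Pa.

2.30e6 Pa

ω = 2π·339/60 = 35.50 rad/s, so T = P/ω = 39.4×10³ / 35.50 = 1110 N·m.
Under the same torque, τ_max = 16T/(πd³) is largest where d is smallest — segment CD (d = 135 mm).
τ_max = 16·1110/(π·(0.135)³) = 2.297×10^6 Pa.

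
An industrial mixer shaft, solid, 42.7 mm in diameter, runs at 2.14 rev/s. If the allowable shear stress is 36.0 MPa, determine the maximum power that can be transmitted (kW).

7.40 kW

J = πd⁴/32 = π(0.0427)⁴/32 = 3.264×10^-7 m⁴.
T_max = τ_allow·J/r = 3.60×10^7 × 3.264×10^-7 / 0.0214 = 550.3 N·m.
ω = 2π·2.14 = 13.45 rad/s, so P_max = T_max·ω = 7400 W.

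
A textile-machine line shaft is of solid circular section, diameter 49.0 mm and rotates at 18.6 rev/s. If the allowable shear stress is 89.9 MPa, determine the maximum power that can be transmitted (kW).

J = πd⁴/32 = π(0.0490)⁴/32 = 5.660×10^-7 m⁴.
T_max = τ_allow·J/r = 8.99×10^7 × 5.660×10^-7 / 0.0245 = 2077 N·m.
ω = 2π·18.6 = 116.9 rad/s, so P_max = T_max·ω = 2.427×10^5 W.

243 kW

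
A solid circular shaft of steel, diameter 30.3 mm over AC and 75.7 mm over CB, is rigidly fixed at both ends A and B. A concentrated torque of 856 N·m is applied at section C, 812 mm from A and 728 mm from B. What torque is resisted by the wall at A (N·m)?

Compatibility: T_A·a/J_AC = T_B·b/J_CB with T_A + T_B = T₀.
J_AC = 8.28×10^-8 m⁴, J_CB = 3.22×10^-6 m⁴, so T_A = T₀·(J_AC/a)/((J_AC/a)+(J_CB/b)) = 19.26 N·m, T_B = 836.7 N·m.

19.3 N·m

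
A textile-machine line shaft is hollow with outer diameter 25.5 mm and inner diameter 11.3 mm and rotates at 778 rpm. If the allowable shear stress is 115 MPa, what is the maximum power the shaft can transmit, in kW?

29.3 kW

J = π(d_o⁴ − d_i⁴)/32 = π(0.0255⁴ − 0.0113⁴)/32 = 3.991×10^-8 m⁴.
T_max = τ_allow·J/r = 1.15×10^8 × 3.991×10^-8 / 0.0127 = 360.0 N·m.
ω = 2π·778/60 = 81.47 rad/s, so P_max = T_max·ω = 2.933×10^4 W.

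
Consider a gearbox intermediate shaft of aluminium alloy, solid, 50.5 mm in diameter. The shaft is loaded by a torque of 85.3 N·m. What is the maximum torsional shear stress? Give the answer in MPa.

J = πd⁴/32 = π(0.0505)⁴/32 = 6.385×10^-7 m⁴.
τ_max = T·r/J = 85.30 × 0.0253 / 6.385×10^-7 = 3.373×10^6 Pa.

3.37 MPa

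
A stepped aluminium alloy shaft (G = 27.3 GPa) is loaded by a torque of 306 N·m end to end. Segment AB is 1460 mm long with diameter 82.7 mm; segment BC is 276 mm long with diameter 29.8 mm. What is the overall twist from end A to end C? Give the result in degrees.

J_AB = π(0.0827)⁴/32 = 4.59×10^-6 m⁴; J_BC = π(0.0298)⁴/32 = 7.74×10^-8 m⁴.
θ = (T/G)·Σ L_i/J_i = (306.0/27.3×10⁹)·(1.46/4.59×10^-6 + 0.276/7.74×10^-8) = 0.04352 rad.

2.49°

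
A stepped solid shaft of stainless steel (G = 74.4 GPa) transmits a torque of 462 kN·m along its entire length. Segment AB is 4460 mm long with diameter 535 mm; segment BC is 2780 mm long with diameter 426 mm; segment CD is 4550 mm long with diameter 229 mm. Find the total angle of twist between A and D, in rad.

J_AB = π(0.535)⁴/32 = 8.04×10^-3 m⁴; J_BC = π(0.426)⁴/32 = 3.23×10^-3 m⁴; J_CD = π(0.229)⁴/32 = 2.70×10^-4 m⁴.
θ = (T/G)·Σ L_i/J_i = (462000/74.4×10⁹)·(4.46/8.04×10^-3 + 2.78/3.23×10^-3 + 4.55/2.70×10^-4) = 0.1134 rad.

0.113 rad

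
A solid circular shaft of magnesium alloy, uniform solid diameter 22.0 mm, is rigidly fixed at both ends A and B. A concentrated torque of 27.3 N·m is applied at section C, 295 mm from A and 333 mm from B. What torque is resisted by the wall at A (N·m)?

With uniform GJ and both ends fixed, compatibility θ_AC = θ_CB gives T_A·a = T_B·b, together with T_A + T_B = T₀.
T_A = T₀·b/(a+b) = 27.30·333/628.0 = 14.48 N·m; T_B = 12.82 N·m.

14.5 N·m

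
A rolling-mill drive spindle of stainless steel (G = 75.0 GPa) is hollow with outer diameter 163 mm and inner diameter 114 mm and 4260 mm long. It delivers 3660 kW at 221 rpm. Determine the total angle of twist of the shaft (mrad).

170 mrad

ω = 2π·221/60 = 23.14 rad/s, so T = P/ω = 3660×10³ / 23.14 = 158100 N·m.
J = π(d_o⁴ − d_i⁴)/32 = π(0.163⁴ − 0.114⁴)/32 = 5.272×10^-5 m⁴.
θ = T·L/(G·J) = 158100 × 4.26 / (75.0×10⁹ × 5.272×10^-5) = 0.1704 rad.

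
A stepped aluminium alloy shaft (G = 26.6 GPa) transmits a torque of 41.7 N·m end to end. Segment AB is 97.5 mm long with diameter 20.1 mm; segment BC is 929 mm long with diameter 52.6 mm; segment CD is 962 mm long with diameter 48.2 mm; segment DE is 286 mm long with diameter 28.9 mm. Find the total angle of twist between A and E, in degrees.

1.20°

J_AB = π(0.0201)⁴/32 = 1.60×10^-8 m⁴; J_BC = π(0.0526)⁴/32 = 7.52×10^-7 m⁴; J_CD = π(0.0482)⁴/32 = 5.30×10^-7 m⁴; J_DE = π(0.0289)⁴/32 = 6.85×10^-8 m⁴.
θ = (T/G)·Σ L_i/J_i = (41.70/26.6×10⁹)·(0.0975/1.60×10^-8 + 0.929/7.52×10^-7 + 0.962/5.30×10^-7 + 0.286/6.85×10^-8) = 0.02087 rad.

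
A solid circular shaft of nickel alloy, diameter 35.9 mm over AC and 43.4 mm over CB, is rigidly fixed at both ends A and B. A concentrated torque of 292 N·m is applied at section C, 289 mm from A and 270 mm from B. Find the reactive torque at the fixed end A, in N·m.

Compatibility: T_A·a/J_AC = T_B·b/J_CB with T_A + T_B = T₀.
J_AC = 1.63×10^-7 m⁴, J_CB = 3.48×10^-7 m⁴, so T_A = T₀·(J_AC/a)/((J_AC/a)+(J_CB/b)) = 88.86 N·m, T_B = 203.1 N·m.

88.9 N·m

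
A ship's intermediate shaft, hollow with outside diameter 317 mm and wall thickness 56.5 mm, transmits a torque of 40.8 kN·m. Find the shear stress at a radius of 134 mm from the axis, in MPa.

J = π(d_o⁴ − d_i⁴)/32 = π(0.317⁴ − 0.204⁴)/32 = 8.213×10^-4 m⁴.
Shear stress varies linearly with radius: τ = T·r/J = 40800 × 0.134 / 8.213×10^-4 = 6.656×10^6 Pa.

6.66 MPa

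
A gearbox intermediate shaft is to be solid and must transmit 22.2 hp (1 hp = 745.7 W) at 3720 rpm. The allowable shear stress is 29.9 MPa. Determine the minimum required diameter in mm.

19.3 mm

ω = 2π·3720/60 = 389.6 rad/s, so T = P/ω = 22.2×745.7 / 389.6 = 42.50 N·m.
For a solid shaft τ_max = 16T/(πd³), so d = (16T/(π τ_allow))^(1/3) = (16·42.50/(π·2.99×10^7))^(1/3) = 0.01934 m.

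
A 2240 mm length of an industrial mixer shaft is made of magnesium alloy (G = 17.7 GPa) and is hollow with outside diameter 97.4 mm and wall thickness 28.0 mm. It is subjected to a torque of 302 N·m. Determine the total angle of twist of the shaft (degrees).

J = π(d_o⁴ − d_i⁴)/32 = π(0.0974⁴ − 0.0414⁴)/32 = 8.547×10^-6 m⁴.
θ = T·L/(G·J) = 302.0 × 2.24 / (17.7×10⁹ × 8.547×10^-6) = 4.472×10^-3 rad.

0.256°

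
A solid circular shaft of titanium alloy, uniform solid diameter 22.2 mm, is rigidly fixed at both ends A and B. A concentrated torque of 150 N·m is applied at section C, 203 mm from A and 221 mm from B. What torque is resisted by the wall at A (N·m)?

With uniform GJ and both ends fixed, compatibility θ_AC = θ_CB gives T_A·a = T_B·b, together with T_A + T_B = T₀.
T_A = T₀·b/(a+b) = 150.0·221/424.0 = 78.18 N·m; T_B = 71.82 N·m.

78.2 N·m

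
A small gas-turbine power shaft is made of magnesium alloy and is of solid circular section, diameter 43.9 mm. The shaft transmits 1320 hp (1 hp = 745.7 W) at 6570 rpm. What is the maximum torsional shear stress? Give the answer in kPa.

ω = 2π·6570/60 = 688.0 rad/s, so T = P/ω = 1320×745.7 / 688.0 = 1431 N·m.
J = πd⁴/32 = π(0.0439)⁴/32 = 3.646×10^-7 m⁴.
τ_max = T·r/J = 1431 × 0.0220 / 3.646×10^-7 = 8.612×10^7 Pa.

86100 kPa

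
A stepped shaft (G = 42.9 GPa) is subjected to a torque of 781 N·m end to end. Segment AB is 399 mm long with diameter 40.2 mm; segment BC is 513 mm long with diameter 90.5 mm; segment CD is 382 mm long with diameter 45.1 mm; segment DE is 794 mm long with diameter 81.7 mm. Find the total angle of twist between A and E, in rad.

J_AB = π(0.0402)⁴/32 = 2.56×10^-7 m⁴; J_BC = π(0.0905)⁴/32 = 6.59×10^-6 m⁴; J_CD = π(0.0451)⁴/32 = 4.06×10^-7 m⁴; J_DE = π(0.0817)⁴/32 = 4.37×10^-6 m⁴.
θ = (T/G)·Σ L_i/J_i = (781.0/42.9×10⁹)·(0.399/2.56×10^-7 + 0.513/6.59×10^-6 + 0.382/4.06×10^-7 + 0.794/4.37×10^-6) = 0.05018 rad.

0.0502 rad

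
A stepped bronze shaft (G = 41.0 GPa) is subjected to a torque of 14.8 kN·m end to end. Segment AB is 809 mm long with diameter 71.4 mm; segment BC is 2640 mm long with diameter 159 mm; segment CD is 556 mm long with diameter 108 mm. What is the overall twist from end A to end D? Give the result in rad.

0.145 rad

J_AB = π(0.0714)⁴/32 = 2.55×10^-6 m⁴; J_BC = π(0.159)⁴/32 = 6.27×10^-5 m⁴; J_CD = π(0.108)⁴/32 = 1.34×10^-5 m⁴.
θ = (T/G)·Σ L_i/J_i = (14800/41.0×10⁹)·(0.809/2.55×10^-6 + 2.64/6.27×10^-5 + 0.556/1.34×10^-5) = 0.1447 rad.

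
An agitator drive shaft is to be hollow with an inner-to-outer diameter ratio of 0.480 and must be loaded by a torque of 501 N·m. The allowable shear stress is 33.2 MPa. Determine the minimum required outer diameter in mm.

For a hollow shaft with d_i/d_o = 0.480: τ_max = 16T/(π d_o³ (1−k⁴)), so d_o = [16T/(π τ_allow (1−k⁴))]^(1/3) = [16·501.0/(π·3.32×10^7·0.9469)]^(1/3) = 0.04330 m.

43.3 mm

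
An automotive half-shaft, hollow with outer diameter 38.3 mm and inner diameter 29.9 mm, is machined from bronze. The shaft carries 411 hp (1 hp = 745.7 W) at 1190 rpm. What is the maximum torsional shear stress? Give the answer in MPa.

ω = 2π·1190/60 = 124.6 rad/s, so T = P/ω = 411×745.7 / 124.6 = 2459 N·m.
J = π(d_o⁴ − d_i⁴)/32 = π(0.0383⁴ − 0.0299⁴)/32 = 1.328×10^-7 m⁴.
τ_max = T·r/J = 2459 × 0.0191 / 1.328×10^-7 = 3.547×10^8 Pa.

355 MPa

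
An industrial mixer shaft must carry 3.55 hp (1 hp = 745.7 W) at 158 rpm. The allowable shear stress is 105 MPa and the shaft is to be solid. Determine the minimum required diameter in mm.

ω = 2π·158/60 = 16.55 rad/s, so T = P/ω = 3.55×745.7 / 16.55 = 160.0 N·m.
For a solid shaft τ_max = 16T/(πd³), so d = (16T/(π τ_allow))^(1/3) = (16·160.0/(π·1.05×10^8))^(1/3) = 0.01980 m.

19.8 mm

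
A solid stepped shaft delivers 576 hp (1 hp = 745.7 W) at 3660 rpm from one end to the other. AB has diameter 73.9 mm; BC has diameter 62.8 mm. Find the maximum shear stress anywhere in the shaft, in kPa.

ω = 2π·3660/60 = 383.3 rad/s, so T = P/ω = 576×745.7 / 383.3 = 1121 N·m.
Under the same torque, τ_max = 16T/(πd³) is largest where d is smallest — segment BC (d = 62.8 mm).
τ_max = 16·1121/(π·(0.0628)³) = 2.304×10^7 Pa.

23000 kPa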